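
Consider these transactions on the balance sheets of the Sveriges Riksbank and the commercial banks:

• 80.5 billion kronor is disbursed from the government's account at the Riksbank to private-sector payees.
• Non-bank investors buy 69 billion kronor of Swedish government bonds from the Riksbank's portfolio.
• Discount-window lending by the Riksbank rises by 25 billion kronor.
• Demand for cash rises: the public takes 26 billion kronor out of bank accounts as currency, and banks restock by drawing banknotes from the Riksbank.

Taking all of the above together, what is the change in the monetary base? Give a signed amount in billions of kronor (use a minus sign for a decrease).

Riksbank balance sheet:
  Assets:      Securities −69B, Loans to banks +25B
  Liabilities: Bank reserves +10.5B, Currency in circulation +26B, Government deposits −80.5B
Monetary base = currency + reserves: +26B + (+10.5B) = +36.5 billion.

+36.5 billion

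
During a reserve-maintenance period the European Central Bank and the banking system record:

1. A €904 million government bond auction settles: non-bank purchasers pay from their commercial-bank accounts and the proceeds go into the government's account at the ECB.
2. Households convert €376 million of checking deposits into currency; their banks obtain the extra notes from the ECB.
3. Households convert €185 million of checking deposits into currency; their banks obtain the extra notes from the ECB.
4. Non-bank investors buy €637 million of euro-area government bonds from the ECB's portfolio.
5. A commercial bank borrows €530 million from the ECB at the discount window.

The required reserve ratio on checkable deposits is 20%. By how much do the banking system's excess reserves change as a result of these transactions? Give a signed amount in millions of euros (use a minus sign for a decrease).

Government account inflow €904 million: reserves −€904M, deposits −€904M.
Currency withdrawal €376 million: reserves −€376M, deposits −€376M.
Currency withdrawal €185 million: reserves −€185M, deposits −€185M.
Asset sale (to non-banks) €637 million: reserves −€637M, deposits −€637M.
Discount-window loan €530 million: reserves +€530M, deposits 0.
Totals: Δreserves = −€1572M, Δdeposits = −€2102M.
Δrequired reserves = 20% × −€2102M = −€420.4M.
Δexcess reserves = Δreserves − Δrequired = −€1572M − (−€420.4M) = -€1151.6 million.

-€1151.6 million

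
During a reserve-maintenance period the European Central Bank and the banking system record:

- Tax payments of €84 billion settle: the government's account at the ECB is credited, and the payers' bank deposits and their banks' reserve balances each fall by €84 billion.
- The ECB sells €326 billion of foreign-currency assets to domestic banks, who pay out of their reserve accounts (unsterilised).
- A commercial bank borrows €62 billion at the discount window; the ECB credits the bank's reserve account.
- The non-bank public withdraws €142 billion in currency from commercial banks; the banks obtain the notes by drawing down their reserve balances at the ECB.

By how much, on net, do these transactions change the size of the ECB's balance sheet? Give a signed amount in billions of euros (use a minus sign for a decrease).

Government account inflow €84 billion: only the composition of liabilities changes → 0.
FX sale €326 billion: an ECB asset is shed → −€326B.
Discount-window loan €62 billion: an ECB asset is acquired → +€62B.
Currency withdrawal €142 billion: only the composition of liabilities changes → 0.
Net: 0 − 326 + 62 + 0 = -€264 billion.

-€264 billion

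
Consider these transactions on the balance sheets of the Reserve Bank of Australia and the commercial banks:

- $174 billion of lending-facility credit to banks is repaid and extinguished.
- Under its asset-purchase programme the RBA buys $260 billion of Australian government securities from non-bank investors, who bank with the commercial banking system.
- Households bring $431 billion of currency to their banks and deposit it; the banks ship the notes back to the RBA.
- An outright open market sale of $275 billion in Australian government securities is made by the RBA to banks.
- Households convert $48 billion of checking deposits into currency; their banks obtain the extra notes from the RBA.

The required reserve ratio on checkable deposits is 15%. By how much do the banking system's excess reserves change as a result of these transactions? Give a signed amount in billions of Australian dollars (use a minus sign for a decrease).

+$97.55 billion

Discount-window repayment $174 billion: reserves −$174B, deposits 0.
Asset purchase (from non-banks) $260 billion: reserves +$260B, deposits +$260B.
Currency deposit $431 billion: reserves +$431B, deposits +$431B.
OMO sale (to banks) $275 billion: reserves −$275B, deposits 0.
Currency withdrawal $48 billion: reserves −$48B, deposits −$48B.
Totals: Δreserves = +$194B, Δdeposits = +$643B.
Δrequired reserves = 15% × +$643B = +$96.45B.
Δexcess reserves = Δreserves − Δrequired = +$194B − (+$96.45B) = +$97.55 billion.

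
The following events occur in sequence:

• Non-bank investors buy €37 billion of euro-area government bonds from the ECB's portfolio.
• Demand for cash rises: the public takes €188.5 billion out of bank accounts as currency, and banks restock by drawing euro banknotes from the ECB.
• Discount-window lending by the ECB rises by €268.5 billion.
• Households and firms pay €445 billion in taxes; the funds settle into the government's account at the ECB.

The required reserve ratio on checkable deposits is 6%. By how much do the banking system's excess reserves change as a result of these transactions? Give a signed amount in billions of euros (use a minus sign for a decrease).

Asset sale (to non-banks) €37 billion: reserves −€37B, deposits −€37B.
Currency withdrawal €188.5 billion: reserves −€188.5B, deposits −€188.5B.
Discount-window loan €268.5 billion: reserves +€268.5B, deposits 0.
Government account inflow €445 billion: reserves −€445B, deposits −€445B.
Totals: Δreserves = −€402B, Δdeposits = −€670.5B.
Δrequired reserves = 6% × −€670.5B = −€40.23B.
Δexcess reserves = Δreserves − Δrequired = −€402B − (−€40.23B) = -€361.77 billion.

-€361.77 billion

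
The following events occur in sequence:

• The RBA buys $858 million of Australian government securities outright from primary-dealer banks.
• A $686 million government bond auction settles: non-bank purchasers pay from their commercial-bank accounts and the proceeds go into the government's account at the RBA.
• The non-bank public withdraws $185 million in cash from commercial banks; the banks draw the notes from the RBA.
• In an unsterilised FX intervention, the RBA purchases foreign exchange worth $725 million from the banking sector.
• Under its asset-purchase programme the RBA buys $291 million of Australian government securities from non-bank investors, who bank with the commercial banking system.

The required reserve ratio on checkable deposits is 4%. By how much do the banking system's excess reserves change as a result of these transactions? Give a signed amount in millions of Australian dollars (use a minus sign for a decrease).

+$1026.2 million

OMO purchase (from banks) $858 million: reserves +$858M, deposits 0.
Government account inflow $686 million: reserves −$686M, deposits −$686M.
Currency withdrawal $185 million: reserves −$185M, deposits −$185M.
FX purchase $725 million: reserves +$725M, deposits 0.
Asset purchase (from non-banks) $291 million: reserves +$291M, deposits +$291M.
Totals: Δreserves = +$1003M, Δdeposits = −$580M.
Δrequired reserves = 4% × −$580M = −$23.2M.
Δexcess reserves = Δreserves − Δrequired = +$1003M − (−$23.2M) = +$1026.2 million.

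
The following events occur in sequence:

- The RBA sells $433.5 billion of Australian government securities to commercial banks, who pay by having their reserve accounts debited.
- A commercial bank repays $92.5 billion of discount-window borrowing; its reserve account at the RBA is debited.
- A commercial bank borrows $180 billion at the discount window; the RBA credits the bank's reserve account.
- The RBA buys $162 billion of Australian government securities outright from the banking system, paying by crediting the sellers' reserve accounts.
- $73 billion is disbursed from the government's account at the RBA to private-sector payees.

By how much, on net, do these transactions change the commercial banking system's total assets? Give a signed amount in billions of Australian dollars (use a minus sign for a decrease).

RBA balance sheet:
  Assets:      Securities −$271.5B, Loans to banks +$87.5B
  Liabilities: Bank reserves −$111B, Government deposits −$73B
Commercial banking system:
  Assets:      Reserves at CB −$111B, Securities +$271.5B
  Liabilities: Checkable deposits +$73B, Borrowings from CB +$87.5B
Change in total bank assets = +$160.5 billion.

+$160.5 billion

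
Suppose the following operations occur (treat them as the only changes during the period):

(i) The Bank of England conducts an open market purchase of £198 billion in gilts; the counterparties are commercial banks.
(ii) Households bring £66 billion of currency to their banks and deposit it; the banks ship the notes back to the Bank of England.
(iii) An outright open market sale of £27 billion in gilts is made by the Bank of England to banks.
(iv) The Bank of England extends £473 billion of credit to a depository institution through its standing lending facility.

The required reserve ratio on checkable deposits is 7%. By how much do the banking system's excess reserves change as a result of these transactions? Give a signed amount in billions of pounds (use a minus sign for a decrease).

+£705.38 billion

OMO purchase (from banks) £198 billion: reserves +£198B, deposits 0.
Currency deposit £66 billion: reserves +£66B, deposits +£66B.
OMO sale (to banks) £27 billion: reserves −£27B, deposits 0.
Discount-window loan £473 billion: reserves +£473B, deposits 0.
Totals: Δreserves = +£710B, Δdeposits = +£66B.
Δrequired reserves = 7% × +£66B = +£4.62B.
Δexcess reserves = Δreserves − Δrequired = +£710B − (+£4.62B) = +£705.38 billion.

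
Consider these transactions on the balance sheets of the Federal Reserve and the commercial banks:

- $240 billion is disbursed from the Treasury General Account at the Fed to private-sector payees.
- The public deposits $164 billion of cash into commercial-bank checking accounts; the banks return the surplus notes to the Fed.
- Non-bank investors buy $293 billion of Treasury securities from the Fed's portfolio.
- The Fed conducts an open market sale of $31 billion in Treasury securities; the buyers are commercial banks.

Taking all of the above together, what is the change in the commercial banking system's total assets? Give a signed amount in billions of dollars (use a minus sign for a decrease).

Fed balance sheet:
  Assets:      Securities −$324B
  Liabilities: Bank reserves +$80B, Currency in circulation −$164B, Government deposits −$240B
Commercial banking system:
  Assets:      Reserves at CB +$80B, Securities +$31B
  Liabilities: Checkable deposits +$111B
Change in total bank assets = +$111 billion.

+$111 billion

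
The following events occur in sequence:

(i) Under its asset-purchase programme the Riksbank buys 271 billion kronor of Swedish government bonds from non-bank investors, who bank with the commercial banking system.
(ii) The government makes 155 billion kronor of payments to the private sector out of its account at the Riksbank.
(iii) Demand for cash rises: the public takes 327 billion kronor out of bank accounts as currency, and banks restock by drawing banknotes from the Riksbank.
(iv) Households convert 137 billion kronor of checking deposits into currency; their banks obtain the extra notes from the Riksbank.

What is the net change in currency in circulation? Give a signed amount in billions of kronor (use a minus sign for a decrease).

Asset purchase (from non-banks) 271 billion kronor: no currency enters or leaves circulation → 0.
Government spending 155 billion kronor: no currency enters or leaves circulation → 0.
Currency withdrawal 327 billion kronor: notes leave the central bank → +327B.
Currency withdrawal 137 billion kronor: notes leave the central bank → +137B.
Net: 0 + 0 + 327 + 137 = +464 billion.

+464 billion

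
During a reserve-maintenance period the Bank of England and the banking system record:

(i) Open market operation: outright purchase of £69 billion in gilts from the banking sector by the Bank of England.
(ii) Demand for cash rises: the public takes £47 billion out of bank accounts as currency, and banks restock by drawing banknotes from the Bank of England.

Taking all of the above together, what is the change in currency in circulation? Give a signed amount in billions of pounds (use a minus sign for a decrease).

+£47 billion

OMO purchase (from banks) £69 billion: no currency enters or leaves circulation → 0.
Currency withdrawal £47 billion: notes leave the central bank → +£47B.
Net: 0 + 47 = +£47 billion.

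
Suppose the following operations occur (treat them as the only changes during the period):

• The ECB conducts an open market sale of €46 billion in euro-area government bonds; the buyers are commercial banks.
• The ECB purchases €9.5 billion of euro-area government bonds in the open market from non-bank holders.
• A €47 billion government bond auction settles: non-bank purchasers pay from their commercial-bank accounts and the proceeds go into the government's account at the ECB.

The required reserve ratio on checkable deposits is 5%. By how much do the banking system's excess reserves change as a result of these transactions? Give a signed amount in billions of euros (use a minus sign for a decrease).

OMO sale (to banks) €46 billion: reserves −€46B, deposits 0.
Asset purchase (from non-banks) €9.5 billion: reserves +€9.5B, deposits +€9.5B.
Government account inflow €47 billion: reserves −€47B, deposits −€47B.
Totals: Δreserves = −€83.5B, Δdeposits = −€37.5B.
Δrequired reserves = 5% × −€37.5B = −€1.875B.
Δexcess reserves = Δreserves − Δrequired = −€83.5B − (−€1.875B) = -€81.625 billion.

-€81.625 billion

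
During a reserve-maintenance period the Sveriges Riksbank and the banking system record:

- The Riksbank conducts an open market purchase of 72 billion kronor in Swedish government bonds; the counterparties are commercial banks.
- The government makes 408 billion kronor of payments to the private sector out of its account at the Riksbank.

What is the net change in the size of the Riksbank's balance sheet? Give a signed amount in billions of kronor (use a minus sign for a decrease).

+72 billion

OMO purchase (from banks) 72 billion kronor: a Riksbank asset is acquired → +72B.
Government spending 408 billion kronor: only the composition of liabilities changes → 0.
Net: 72 + 0 = +72 billion.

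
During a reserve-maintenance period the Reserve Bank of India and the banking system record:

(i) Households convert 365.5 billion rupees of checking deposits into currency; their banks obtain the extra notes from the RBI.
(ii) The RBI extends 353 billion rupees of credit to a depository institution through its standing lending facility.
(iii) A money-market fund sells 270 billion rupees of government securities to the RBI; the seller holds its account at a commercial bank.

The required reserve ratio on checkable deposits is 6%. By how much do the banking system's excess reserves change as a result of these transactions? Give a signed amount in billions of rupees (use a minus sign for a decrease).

+263.23 billion

Currency withdrawal 365.5 billion rupees: reserves −365.5B, deposits −365.5B.
Discount-window loan 353 billion rupees: reserves +353B, deposits 0.
Asset purchase (from non-banks) 270 billion rupees: reserves +270B, deposits +270B.
Totals: Δreserves = +257.5B, Δdeposits = −95.5B.
Δrequired reserves = 6% × −95.5B = −5.73B.
Δexcess reserves = Δreserves − Δrequired = +257.5B − (−5.73B) = +263.23 billion.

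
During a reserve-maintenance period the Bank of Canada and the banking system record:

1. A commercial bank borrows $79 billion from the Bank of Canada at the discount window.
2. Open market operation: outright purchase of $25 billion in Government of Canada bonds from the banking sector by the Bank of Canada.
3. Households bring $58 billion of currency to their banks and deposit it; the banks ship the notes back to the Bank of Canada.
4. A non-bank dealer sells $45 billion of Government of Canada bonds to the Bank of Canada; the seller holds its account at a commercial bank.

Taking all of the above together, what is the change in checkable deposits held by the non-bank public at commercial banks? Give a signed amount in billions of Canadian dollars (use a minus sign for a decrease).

Bank of Canada balance sheet:
  Assets:      Securities +$70B, Loans to banks +$79B
  Liabilities: Bank reserves +$207B, Currency in circulation −$58B
Commercial banking system:
  Assets:      Reserves at CB +$207B, Securities −$25B
  Liabilities: Checkable deposits +$103B, Borrowings from CB +$79B
So the change in checkable deposits held by the non-bank public at commercial banks is +$103 billion.

+$103 billion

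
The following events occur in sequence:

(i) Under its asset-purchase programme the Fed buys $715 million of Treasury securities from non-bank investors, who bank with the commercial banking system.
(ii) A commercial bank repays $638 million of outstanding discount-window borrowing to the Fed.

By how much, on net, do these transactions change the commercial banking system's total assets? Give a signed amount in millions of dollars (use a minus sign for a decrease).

Asset purchase (from non-banks) $715 million: bank balance sheets expand → +$715M.
Discount-window repayment $638 million: bank balance sheets shrink → −$638M.
Net: 715 − 638 = +$77 million.

+$77 million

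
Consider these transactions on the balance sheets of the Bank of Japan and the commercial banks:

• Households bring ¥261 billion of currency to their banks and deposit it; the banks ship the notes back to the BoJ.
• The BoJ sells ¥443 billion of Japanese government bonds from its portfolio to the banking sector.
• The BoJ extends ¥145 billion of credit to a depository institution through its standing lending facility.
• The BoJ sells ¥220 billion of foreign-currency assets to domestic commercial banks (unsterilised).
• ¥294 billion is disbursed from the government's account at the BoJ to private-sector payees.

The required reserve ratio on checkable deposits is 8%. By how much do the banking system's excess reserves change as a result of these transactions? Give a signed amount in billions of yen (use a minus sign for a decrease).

-¥7.4 billion

Currency deposit ¥261 billion: reserves +¥261B, deposits +¥261B.
OMO sale (to banks) ¥443 billion: reserves −¥443B, deposits 0.
Discount-window loan ¥145 billion: reserves +¥145B, deposits 0.
FX sale ¥220 billion: reserves −¥220B, deposits 0.
Government spending ¥294 billion: reserves +¥294B, deposits +¥294B.
Totals: Δreserves = +¥37B, Δdeposits = +¥555B.
Δrequired reserves = 8% × +¥555B = +¥44.4B.
Δexcess reserves = Δreserves − Δrequired = +¥37B − (+¥44.4B) = -¥7.4 billion.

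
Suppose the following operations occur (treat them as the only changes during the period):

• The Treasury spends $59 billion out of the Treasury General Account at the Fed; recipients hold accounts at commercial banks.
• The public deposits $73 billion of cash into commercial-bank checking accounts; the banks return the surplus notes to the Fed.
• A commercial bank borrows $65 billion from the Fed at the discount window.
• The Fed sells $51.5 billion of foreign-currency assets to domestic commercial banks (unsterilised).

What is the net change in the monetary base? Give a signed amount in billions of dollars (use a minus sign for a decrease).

+$72.5 billion

Government spending $59 billion: a non-base liability converts back to reserves → +$59B.
Currency deposit $73 billion: just a shift between currency and reserves — both are base money → 0.
Discount-window loan $65 billion: Fed balance sheet expands → +$65B.
FX sale $51.5 billion: Fed balance sheet contracts → −$51.5B.
Net: 59 + 0 + 65 − 51.5 = +$72.5 billion.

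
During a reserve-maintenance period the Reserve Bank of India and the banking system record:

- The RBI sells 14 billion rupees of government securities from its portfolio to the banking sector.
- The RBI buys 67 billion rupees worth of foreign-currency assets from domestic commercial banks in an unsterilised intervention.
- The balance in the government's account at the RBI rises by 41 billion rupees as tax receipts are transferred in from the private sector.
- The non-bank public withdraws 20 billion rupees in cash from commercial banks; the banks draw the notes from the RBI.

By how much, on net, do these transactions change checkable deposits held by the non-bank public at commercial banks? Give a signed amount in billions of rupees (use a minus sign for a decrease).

-61 billion

OMO sale (to banks) 14 billion rupees: the counterparty is a bank, so public deposits are unchanged → 0.
FX purchase 67 billion rupees: the counterparty is a bank, so public deposits are unchanged → 0.
Government account inflow 41 billion rupees: non-bank counterparties' bank balances fall → −41B.
Currency withdrawal 20 billion rupees: non-bank counterparties' bank balances fall → −20B.
Net: 0 + 0 − 41 − 20 = -61 billion.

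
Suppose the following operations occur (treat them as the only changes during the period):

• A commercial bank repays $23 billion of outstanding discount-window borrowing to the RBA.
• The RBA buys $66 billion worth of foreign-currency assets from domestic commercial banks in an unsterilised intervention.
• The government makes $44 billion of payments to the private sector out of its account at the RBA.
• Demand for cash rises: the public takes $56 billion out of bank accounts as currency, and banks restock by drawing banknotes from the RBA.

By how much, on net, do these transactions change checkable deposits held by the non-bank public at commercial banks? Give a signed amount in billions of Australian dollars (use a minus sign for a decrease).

Discount-window repayment $23 billion: the counterparty is a bank, so public deposits are unchanged → 0.
FX purchase $66 billion: the counterparty is a bank, so public deposits are unchanged → 0.
Government spending $44 billion: non-bank counterparties' bank balances rise → +$44B.
Currency withdrawal $56 billion: non-bank counterparties' bank balances fall → −$56B.
Net: 0 + 0 + 44 − 56 = -$12 billion.

-$12 billion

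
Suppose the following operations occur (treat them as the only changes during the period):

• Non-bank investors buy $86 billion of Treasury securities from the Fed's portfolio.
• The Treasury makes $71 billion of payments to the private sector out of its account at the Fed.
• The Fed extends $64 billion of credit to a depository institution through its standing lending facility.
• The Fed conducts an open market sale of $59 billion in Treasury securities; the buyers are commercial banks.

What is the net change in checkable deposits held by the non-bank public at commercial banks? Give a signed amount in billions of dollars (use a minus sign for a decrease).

Asset sale (to non-banks) $86 billion: non-bank counterparties' bank balances fall → −$86B.
Government spending $71 billion: non-bank counterparties' bank balances rise → +$71B.
Discount-window loan $64 billion: the counterparty is a bank, so public deposits are unchanged → 0.
OMO sale (to banks) $59 billion: the counterparty is a bank, so public deposits are unchanged → 0.
Net: −86 + 71 + 0 + 0 = -$15 billion.

-$15 billion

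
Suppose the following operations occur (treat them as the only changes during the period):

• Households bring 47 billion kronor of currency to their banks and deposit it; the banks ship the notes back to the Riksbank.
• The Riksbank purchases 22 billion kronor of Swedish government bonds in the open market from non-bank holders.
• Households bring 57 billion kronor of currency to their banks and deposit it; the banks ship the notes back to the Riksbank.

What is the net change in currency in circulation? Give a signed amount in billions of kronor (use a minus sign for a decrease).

Currency deposit 47 billion kronor: notes return to the central bank → −47B.
Asset purchase (from non-banks) 22 billion kronor: no currency enters or leaves circulation → 0.
Currency deposit 57 billion kronor: notes return to the central bank → −57B.
Net: −47 + 0 − 57 = -104 billion.

-104 billion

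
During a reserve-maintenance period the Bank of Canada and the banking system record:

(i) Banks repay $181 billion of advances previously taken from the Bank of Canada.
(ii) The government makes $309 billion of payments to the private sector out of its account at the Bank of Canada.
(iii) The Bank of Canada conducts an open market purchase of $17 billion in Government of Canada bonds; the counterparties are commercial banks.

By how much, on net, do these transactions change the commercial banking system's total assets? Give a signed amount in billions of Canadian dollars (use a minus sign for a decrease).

+$128 billion

Bank of Canada balance sheet:
  Assets:      Securities +$17B, Loans to banks −$181B
  Liabilities: Bank reserves +$145B, Government deposits −$309B
Commercial banking system:
  Assets:      Reserves at CB +$145B, Securities −$17B
  Liabilities: Checkable deposits +$309B, Borrowings from CB −$181B
Change in total bank assets = +$128 billion.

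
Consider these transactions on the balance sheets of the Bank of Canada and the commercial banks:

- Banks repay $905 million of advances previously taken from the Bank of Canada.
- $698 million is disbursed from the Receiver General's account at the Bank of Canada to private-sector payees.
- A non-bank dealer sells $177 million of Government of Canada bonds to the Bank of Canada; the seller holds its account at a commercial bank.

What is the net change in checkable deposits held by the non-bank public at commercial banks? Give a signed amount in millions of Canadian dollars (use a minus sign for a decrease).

+$875 million

Bank of Canada balance sheet:
  Assets:      Securities +$177M, Loans to banks −$905M
  Liabilities: Bank reserves −$30M, Government deposits −$698M
Commercial banking system:
  Assets:      Reserves at CB −$30M
  Liabilities: Checkable deposits +$875M, Borrowings from CB −$905M
So the change in checkable deposits held by the non-bank public at commercial banks is +$875 million.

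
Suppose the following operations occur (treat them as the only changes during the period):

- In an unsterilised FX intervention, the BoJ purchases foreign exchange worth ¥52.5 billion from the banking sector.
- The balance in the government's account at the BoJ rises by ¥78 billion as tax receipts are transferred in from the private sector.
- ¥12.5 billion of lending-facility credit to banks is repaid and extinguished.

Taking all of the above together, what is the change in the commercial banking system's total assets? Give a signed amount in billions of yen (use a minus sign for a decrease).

-¥90.5 billion

BoJ balance sheet:
  Assets:      Loans to banks −¥12.5B, Foreign assets +¥52.5B
  Liabilities: Bank reserves −¥38B, Government deposits +¥78B
Commercial banking system:
  Assets:      Reserves at CB −¥38B, Foreign assets −¥52.5B
  Liabilities: Checkable deposits −¥78B, Borrowings from CB −¥12.5B
Change in total bank assets = -¥90.5 billion.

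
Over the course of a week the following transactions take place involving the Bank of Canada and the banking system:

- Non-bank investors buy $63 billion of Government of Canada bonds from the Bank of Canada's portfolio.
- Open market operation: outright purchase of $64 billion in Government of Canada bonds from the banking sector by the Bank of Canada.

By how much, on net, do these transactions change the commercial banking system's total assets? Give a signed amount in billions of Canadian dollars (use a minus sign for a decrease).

-$63 billion

Bank of Canada balance sheet:
  Assets:      Securities +$1B
  Liabilities: Bank reserves +$1B
Commercial banking system:
  Assets:      Reserves at CB +$1B, Securities −$64B
  Liabilities: Checkable deposits −$63B
Change in total bank assets = -$63 billion.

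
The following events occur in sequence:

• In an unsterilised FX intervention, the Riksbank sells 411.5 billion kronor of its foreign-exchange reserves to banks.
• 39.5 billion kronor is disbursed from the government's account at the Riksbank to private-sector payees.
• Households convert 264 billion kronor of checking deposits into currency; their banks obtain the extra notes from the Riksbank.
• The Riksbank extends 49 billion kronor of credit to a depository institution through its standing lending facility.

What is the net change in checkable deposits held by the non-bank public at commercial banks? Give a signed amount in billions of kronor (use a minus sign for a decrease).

FX sale 411.5 billion kronor: the counterparty is a bank, so public deposits are unchanged → 0.
Government spending 39.5 billion kronor: non-bank counterparties' bank balances rise → +39.5B.
Currency withdrawal 264 billion kronor: non-bank counterparties' bank balances fall → −264B.
Discount-window loan 49 billion kronor: the counterparty is a bank, so public deposits are unchanged → 0.
Net: 0 + 39.5 − 264 + 0 = -224.5 billion.

-224.5 billion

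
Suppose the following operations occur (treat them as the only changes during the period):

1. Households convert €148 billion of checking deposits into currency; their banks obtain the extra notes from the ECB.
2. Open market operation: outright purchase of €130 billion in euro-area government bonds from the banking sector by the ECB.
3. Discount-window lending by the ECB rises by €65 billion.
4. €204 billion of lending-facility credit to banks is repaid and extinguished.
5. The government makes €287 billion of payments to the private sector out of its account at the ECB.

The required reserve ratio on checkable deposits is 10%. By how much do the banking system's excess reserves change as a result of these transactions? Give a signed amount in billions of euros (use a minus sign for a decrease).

Currency withdrawal €148 billion: reserves −€148B, deposits −€148B.
OMO purchase (from banks) €130 billion: reserves +€130B, deposits 0.
Discount-window loan €65 billion: reserves +€65B, deposits 0.
Discount-window repayment €204 billion: reserves −€204B, deposits 0.
Government spending €287 billion: reserves +€287B, deposits +€287B.
Totals: Δreserves = +€130B, Δdeposits = +€139B.
Δrequired reserves = 10% × +€139B = +€13.9B.
Δexcess reserves = Δreserves − Δrequired = +€130B − (+€13.9B) = +€116.1 billion.

+€116.1 billion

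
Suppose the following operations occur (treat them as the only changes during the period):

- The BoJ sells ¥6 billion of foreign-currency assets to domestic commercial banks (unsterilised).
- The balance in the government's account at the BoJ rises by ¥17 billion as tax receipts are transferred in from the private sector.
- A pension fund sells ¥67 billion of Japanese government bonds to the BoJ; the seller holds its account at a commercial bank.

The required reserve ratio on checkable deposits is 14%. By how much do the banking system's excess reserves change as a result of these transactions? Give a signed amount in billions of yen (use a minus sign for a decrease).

FX sale ¥6 billion: reserves −¥6B, deposits 0.
Government account inflow ¥17 billion: reserves −¥17B, deposits −¥17B.
Asset purchase (from non-banks) ¥67 billion: reserves +¥67B, deposits +¥67B.
Totals: Δreserves = +¥44B, Δdeposits = +¥50B.
Δrequired reserves = 14% × +¥50B = +¥7B.
Δexcess reserves = Δreserves − Δrequired = +¥44B − (+¥7B) = +¥37 billion.

+¥37 billion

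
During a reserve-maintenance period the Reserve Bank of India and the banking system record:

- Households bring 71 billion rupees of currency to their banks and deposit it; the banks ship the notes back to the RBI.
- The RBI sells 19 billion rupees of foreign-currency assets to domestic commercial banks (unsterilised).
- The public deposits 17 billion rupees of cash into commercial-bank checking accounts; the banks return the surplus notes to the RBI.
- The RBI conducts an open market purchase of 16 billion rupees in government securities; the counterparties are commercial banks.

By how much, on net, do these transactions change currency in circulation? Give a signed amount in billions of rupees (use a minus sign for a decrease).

-88 billion

Currency deposit 71 billion rupees: notes return to the central bank → −71B.
FX sale 19 billion rupees: no currency enters or leaves circulation → 0.
Currency deposit 17 billion rupees: notes return to the central bank → −17B.
OMO purchase (from banks) 16 billion rupees: no currency enters or leaves circulation → 0.
Net: −71 + 0 − 17 + 0 = -88 billion.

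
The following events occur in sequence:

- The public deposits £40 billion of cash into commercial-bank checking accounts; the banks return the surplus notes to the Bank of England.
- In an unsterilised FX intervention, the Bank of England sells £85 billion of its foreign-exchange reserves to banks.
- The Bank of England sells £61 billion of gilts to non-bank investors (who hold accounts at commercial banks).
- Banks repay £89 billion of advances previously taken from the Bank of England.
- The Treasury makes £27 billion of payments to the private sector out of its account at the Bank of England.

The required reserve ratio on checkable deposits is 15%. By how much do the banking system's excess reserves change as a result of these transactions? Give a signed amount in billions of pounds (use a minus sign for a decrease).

-£168.9 billion

Currency deposit £40 billion: reserves +£40B, deposits +£40B.
FX sale £85 billion: reserves −£85B, deposits 0.
Asset sale (to non-banks) £61 billion: reserves −£61B, deposits −£61B.
Discount-window repayment £89 billion: reserves −£89B, deposits 0.
Government spending £27 billion: reserves +£27B, deposits +£27B.
Totals: Δreserves = −£168B, Δdeposits = +£6B.
Δrequired reserves = 15% × +£6B = +£0.9B.
Δexcess reserves = Δreserves − Δrequired = −£168B − (+£0.9B) = -£168.9 billion.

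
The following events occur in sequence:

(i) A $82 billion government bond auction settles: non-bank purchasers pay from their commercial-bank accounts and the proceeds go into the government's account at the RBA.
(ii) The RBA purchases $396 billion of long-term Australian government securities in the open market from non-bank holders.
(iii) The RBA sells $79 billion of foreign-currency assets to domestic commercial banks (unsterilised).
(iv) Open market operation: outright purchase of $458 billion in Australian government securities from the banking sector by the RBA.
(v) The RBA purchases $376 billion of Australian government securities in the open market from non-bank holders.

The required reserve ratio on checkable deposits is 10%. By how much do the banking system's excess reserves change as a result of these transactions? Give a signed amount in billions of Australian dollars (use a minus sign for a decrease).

+$1000 billion

Government account inflow $82 billion: reserves −$82B, deposits −$82B.
Asset purchase (from non-banks) $396 billion: reserves +$396B, deposits +$396B.
FX sale $79 billion: reserves −$79B, deposits 0.
OMO purchase (from banks) $458 billion: reserves +$458B, deposits 0.
Asset purchase (from non-banks) $376 billion: reserves +$376B, deposits +$376B.
Totals: Δreserves = +$1069B, Δdeposits = +$690B.
Δrequired reserves = 10% × +$690B = +$69B.
Δexcess reserves = Δreserves − Δrequired = +$1069B − (+$69B) = +$1000 billion.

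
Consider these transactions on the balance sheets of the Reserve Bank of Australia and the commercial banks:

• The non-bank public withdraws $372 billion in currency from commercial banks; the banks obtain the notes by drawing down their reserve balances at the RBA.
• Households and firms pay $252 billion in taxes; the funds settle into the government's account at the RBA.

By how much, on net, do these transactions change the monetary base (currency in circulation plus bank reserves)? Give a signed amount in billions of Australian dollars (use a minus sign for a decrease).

-$252 billion

Currency withdrawal $372 billion: just a shift between currency and reserves — both are base money → 0.
Government account inflow $252 billion: reserves shift to a non-base liability → −$252B.
Net: 0 − 252 = -$252 billion.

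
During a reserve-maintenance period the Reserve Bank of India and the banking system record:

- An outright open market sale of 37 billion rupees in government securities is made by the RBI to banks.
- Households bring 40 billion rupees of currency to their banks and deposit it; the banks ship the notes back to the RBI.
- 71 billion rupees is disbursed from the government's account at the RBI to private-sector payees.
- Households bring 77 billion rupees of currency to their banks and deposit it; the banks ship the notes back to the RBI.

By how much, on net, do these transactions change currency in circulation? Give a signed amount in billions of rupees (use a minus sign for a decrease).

OMO sale (to banks) 37 billion rupees: no currency enters or leaves circulation → 0.
Currency deposit 40 billion rupees: notes return to the central bank → −40B.
Government spending 71 billion rupees: no currency enters or leaves circulation → 0.
Currency deposit 77 billion rupees: notes return to the central bank → −77B.
Net: 0 − 40 + 0 − 77 = -117 billion.

-117 billion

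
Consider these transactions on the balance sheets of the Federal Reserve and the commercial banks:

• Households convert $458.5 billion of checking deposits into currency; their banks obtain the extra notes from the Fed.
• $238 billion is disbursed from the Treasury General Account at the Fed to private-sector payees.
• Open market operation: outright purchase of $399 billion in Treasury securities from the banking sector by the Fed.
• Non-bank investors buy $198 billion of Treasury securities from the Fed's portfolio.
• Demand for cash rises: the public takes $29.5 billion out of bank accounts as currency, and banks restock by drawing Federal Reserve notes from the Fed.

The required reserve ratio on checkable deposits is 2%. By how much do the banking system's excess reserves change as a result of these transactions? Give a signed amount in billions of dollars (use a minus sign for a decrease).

Currency withdrawal $458.5 billion: reserves −$458.5B, deposits −$458.5B.
Government spending $238 billion: reserves +$238B, deposits +$238B.
OMO purchase (from banks) $399 billion: reserves +$399B, deposits 0.
Asset sale (to non-banks) $198 billion: reserves −$198B, deposits −$198B.
Currency withdrawal $29.5 billion: reserves −$29.5B, deposits −$29.5B.
Totals: Δreserves = −$49B, Δdeposits = −$448B.
Δrequired reserves = 2% × −$448B = −$8.96B.
Δexcess reserves = Δreserves − Δrequired = −$49B − (−$8.96B) = -$40.04 billion.

-$40.04 billion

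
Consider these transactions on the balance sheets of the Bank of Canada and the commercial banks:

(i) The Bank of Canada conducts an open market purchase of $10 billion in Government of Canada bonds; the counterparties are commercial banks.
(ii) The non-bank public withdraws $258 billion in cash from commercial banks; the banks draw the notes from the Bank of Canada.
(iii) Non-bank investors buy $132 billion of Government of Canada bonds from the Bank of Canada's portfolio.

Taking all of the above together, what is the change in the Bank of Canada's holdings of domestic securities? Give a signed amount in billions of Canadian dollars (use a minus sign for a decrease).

-$122 billion

Bank of Canada balance sheet:
  Assets:      Securities −$122B
  Liabilities: Bank reserves −$380B, Currency in circulation +$258B
Commercial banking system:
  Assets:      Reserves at CB −$380B, Securities −$10B
  Liabilities: Checkable deposits −$390B
So the change in the Bank of Canada's holdings of domestic securities is -$122 billion.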